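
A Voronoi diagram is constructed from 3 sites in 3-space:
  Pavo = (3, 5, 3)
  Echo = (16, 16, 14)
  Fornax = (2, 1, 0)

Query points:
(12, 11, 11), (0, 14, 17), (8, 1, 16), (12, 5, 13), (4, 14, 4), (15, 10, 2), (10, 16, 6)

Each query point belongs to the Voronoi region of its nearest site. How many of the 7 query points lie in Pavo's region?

3

(12, 11, 11) — d² to each: Pavo:181, Echo:50, Fornax:321 → nearest is Echo
(0, 14, 17) — d² to each: Pavo:286, Echo:269, Fornax:462 → nearest is Echo
(8, 1, 16) — d² to each: Pavo:210, Echo:293, Fornax:292 → nearest is Pavo
(12, 5, 13) — d² to each: Pavo:181, Echo:138, Fornax:285 → nearest is Echo
(4, 14, 4) — d² to each: Pavo:83, Echo:248, Fornax:189 → nearest is Pavo
(15, 10, 2) — d² to each: Pavo:170, Echo:181, Fornax:254 → nearest is Pavo
(10, 16, 6) — d² to each: Pavo:179, Echo:100, Fornax:325 → nearest is Echo
3 of the 7 points have Pavo as nearest.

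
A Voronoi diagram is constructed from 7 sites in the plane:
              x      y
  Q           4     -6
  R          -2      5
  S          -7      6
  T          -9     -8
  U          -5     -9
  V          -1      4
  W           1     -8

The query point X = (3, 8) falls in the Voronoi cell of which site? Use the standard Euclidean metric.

Squared Euclidean distances:
|XQ|² = (3−4)² + (8−(-6))² = 1 + 196 = 197
|XR|² = (3−(-2))² + (8−5)² = 25 + 9 = 34
|XS|² = (3−(-7))² + (8−6)² = 100 + 4 = 104
|XT|² = (3−(-9))² + (8−(-8))² = 144 + 256 = 400
|XU|² = (3−(-5))² + (8−(-9))² = 64 + 289 = 353
|XV|² = (3−(-1))² + (8−4)² = 16 + 16 = 32
|XW|² = (3−1)² + (8−(-8))² = 4 + 256 = 260
V is nearest.

V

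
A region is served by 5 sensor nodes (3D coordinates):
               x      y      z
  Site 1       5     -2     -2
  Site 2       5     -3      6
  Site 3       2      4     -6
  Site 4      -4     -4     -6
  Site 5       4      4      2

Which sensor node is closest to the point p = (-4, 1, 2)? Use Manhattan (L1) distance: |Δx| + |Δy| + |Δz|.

d(p, Site 1) = |-4−5| + |1−(-2)| + |2−(-2)| = 9 + 3 + 4 = 16
d(p, Site 2) = |-4−5| + |1−(-3)| + |2−6| = 9 + 4 + 4 = 17
d(p, Site 3) = |-4−2| + |1−4| + |2−(-6)| = 6 + 3 + 8 = 17
d(p, Site 4) = |-4−(-4)| + |1−(-4)| + |2−(-6)| = 0 + 5 + 8 = 13
d(p, Site 5) = |-4−4| + |1−4| + |2−2| = 8 + 3 + 0 = 11
The smallest is to Site 5, so p lies in the Voronoi region of Site 5.

Site 5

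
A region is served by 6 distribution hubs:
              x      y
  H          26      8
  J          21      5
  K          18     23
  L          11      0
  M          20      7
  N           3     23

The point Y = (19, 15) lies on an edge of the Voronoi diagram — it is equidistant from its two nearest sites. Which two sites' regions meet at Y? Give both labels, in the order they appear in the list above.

Squared distances from Y to each site:
|YH|² = (19−26)² + (15−8)² = 49 + 49 = 98
|YJ|² = (19−21)² + (15−5)² = 4 + 100 = 104
|YK|² = (19−18)² + (15−23)² = 1 + 64 = 65
|YL|² = (19−11)² + (15−0)² = 64 + 225 = 289
|YM|² = (19−20)² + (15−7)² = 1 + 64 = 65
|YN|² = (19−3)² + (15−23)² = 256 + 64 = 320
Y is equidistant from K and M (both at squared distance 65), and every other site is strictly farther — so Y lies on the K–M Voronoi edge.

K and M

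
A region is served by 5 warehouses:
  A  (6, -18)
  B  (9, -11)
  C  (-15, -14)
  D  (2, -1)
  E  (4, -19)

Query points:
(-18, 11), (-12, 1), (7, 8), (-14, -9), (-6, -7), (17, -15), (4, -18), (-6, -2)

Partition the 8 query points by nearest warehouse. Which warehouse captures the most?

D

(-18, 11) — d² to each: A:1417, B:1213, C:634, D:544, E:1384 → nearest is D
(-12, 1) — d² to each: A:685, B:585, C:234, D:200, E:656 → nearest is D
(7, 8) — d² to each: A:677, B:365, C:968, D:106, E:738 → nearest is D
(-14, -9) — d² to each: A:481, B:533, C:26, D:320, E:424 → nearest is C
(-6, -7) — d² to each: A:265, B:241, C:130, D:100, E:244 → nearest is D
(17, -15) — d² to each: A:130, B:80, C:1025, D:421, E:185 → nearest is B
(4, -18) — d² to each: A:4, B:74, C:377, D:293, E:1 → nearest is E
(-6, -2) — d² to each: A:400, B:306, C:225, D:65, E:389 → nearest is D
Tally — B:1, C:1, D:5, E:1. D captures the most (5).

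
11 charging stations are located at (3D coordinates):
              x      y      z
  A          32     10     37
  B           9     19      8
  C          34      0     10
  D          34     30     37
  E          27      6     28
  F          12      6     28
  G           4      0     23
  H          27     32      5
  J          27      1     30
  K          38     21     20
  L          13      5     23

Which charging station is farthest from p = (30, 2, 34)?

Since √ is increasing, it suffices to compare squared distances:
|pA|² = 4 + 64 + 9 = 77
|pB|² = 441 + 289 + 676 = 1406
|pC|² = 16 + 4 + 576 = 596
|pD|² = 16 + 784 + 9 = 809
|pE|² = 9 + 16 + 36 = 61
|pF|² = 324 + 16 + 36 = 376
|pG|² = 676 + 4 + 121 = 801
|pH|² = 9 + 900 + 841 = 1750
|pJ|² = 9 + 1 + 16 = 26
|pK|² = 64 + 361 + 196 = 621
|pL|² = 289 + 9 + 121 = 419
The largest is to H.

H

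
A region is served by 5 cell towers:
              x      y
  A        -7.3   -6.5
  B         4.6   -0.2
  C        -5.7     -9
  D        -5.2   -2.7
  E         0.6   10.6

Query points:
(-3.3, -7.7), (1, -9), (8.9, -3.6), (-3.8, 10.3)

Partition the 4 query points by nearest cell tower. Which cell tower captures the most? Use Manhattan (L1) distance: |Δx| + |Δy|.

C

(-3.3, -7.7) — d to each: A:5.2, B:15.4, C:3.7, D:6.9, E:22.2 → nearest is C
(1, -9) — d to each: A:10.8, B:12.4, C:6.7, D:12.5, E:20 → nearest is C
(8.9, -3.6) — d to each: A:19.1, B:7.7, C:20, D:15, E:22.5 → nearest is B
(-3.8, 10.3) — d to each: A:20.3, B:18.9, C:21.2, D:14.4, E:4.7 → nearest is E
Tally — B:1, C:2, E:1. C captures the most (2).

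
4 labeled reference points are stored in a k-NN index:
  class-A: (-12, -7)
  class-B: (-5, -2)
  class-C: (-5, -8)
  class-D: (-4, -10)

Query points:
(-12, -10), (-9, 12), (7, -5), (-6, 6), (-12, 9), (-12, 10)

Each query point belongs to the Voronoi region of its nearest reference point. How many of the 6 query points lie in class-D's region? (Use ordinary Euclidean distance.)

(-12, -10) — d² to each: class-A:9, class-B:113, class-C:53, class-D:64 → nearest is class-A
(-9, 12) — d² to each: class-A:370, class-B:212, class-C:416, class-D:509 → nearest is class-B
(7, -5) — d² to each: class-A:365, class-B:153, class-C:153, class-D:146 → nearest is class-D
(-6, 6) — d² to each: class-A:205, class-B:65, class-C:197, class-D:260 → nearest is class-B
(-12, 9) — d² to each: class-A:256, class-B:170, class-C:338, class-D:425 → nearest is class-B
(-12, 10) — d² to each: class-A:289, class-B:193, class-C:373, class-D:464 → nearest is class-B
1 of the 6 points has class-D as nearest.

1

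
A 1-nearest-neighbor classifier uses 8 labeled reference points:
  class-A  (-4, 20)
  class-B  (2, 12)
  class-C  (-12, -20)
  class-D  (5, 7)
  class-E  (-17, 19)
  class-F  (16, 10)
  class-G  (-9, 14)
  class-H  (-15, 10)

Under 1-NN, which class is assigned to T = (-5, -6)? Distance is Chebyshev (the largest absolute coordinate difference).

d(T, class-A) = max(1, 26) = 26
d(T, class-B) = max(7, 18) = 18
d(T, class-C) = max(7, 14) = 14
d(T, class-D) = max(10, 13) = 13
d(T, class-E) = max(12, 25) = 25
d(T, class-F) = max(21, 16) = 21
d(T, class-G) = max(4, 20) = 20
d(T, class-H) = max(10, 16) = 16
class-D is nearest.

class-D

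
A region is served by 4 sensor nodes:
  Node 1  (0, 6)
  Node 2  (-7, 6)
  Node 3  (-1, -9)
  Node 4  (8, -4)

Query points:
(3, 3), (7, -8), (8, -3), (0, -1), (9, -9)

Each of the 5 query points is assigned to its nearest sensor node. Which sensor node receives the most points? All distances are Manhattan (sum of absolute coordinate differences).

(3, 3) — d to each: Node 1:6, Node 2:13, Node 3:16, Node 4:12 → nearest is Node 1
(7, -8) — d to each: Node 1:21, Node 2:28, Node 3:9, Node 4:5 → nearest is Node 4
(8, -3) — d to each: Node 1:17, Node 2:24, Node 3:15, Node 4:1 → nearest is Node 4
(0, -1) — d to each: Node 1:7, Node 2:14, Node 3:9, Node 4:11 → nearest is Node 1
(9, -9) — d to each: Node 1:24, Node 2:31, Node 3:10, Node 4:6 → nearest is Node 4
Tally — Node 1:2, Node 4:3. Node 4 captures the most (3).

Node 4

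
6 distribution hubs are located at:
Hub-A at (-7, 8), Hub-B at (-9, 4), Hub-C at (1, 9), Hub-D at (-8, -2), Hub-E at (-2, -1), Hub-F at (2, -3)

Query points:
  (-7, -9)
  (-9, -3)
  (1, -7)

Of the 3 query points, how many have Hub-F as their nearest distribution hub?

(-7, -9) — d² to each: Hub-A:289, Hub-B:173, Hub-C:388, Hub-D:50, Hub-E:89, Hub-F:117 → nearest is Hub-D
(-9, -3) — d² to each: Hub-A:125, Hub-B:49, Hub-C:244, Hub-D:2, Hub-E:53, Hub-F:121 → nearest is Hub-D
(1, -7) — d² to each: Hub-A:289, Hub-B:221, Hub-C:256, Hub-D:106, Hub-E:45, Hub-F:17 → nearest is Hub-F
1 of the 3 points has Hub-F as nearest.

1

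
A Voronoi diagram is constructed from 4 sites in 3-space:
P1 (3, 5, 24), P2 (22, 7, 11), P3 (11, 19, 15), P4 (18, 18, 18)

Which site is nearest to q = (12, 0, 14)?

Since √ is increasing, it suffices to compare squared distances:
|qP1|² = 81 + 25 + 100 = 206
|qP2|² = 100 + 49 + 9 = 158
|qP3|² = 1 + 361 + 1 = 363
|qP4|² = 36 + 324 + 16 = 376
Minimum is at P2.

P2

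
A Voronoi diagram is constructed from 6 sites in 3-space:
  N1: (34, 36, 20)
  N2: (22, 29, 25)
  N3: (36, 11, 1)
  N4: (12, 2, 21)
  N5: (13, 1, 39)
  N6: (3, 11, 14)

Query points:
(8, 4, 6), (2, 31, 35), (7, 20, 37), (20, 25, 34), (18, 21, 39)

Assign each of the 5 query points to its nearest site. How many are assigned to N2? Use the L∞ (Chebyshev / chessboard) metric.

(8, 4, 6) — d to each: N1:32, N2:25, N3:28, N4:15, N5:33, N6:8 → nearest is N6
(2, 31, 35) — d to each: N1:32, N2:20, N3:34, N4:29, N5:30, N6:21 → nearest is N2
(7, 20, 37) — d to each: N1:27, N2:15, N3:36, N4:18, N5:19, N6:23 → nearest is N2
(20, 25, 34) — d to each: N1:14, N2:9, N3:33, N4:23, N5:24, N6:20 → nearest is N2
(18, 21, 39) — d to each: N1:19, N2:14, N3:38, N4:19, N5:20, N6:25 → nearest is N2
4 of the 5 points have N2 as nearest.

4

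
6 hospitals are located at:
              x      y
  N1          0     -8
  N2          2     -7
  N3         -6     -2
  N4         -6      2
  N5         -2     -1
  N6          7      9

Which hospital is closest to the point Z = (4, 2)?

Compare squared distances (the ordering matches that of the actual distances):
|ZN1|² = (4−0)² + (2−(-8))² = 16 + 100 = 116
|ZN2|² = (4−2)² + (2−(-7))² = 4 + 81 = 85
|ZN3|² = (4−(-6))² + (2−(-2))² = 100 + 16 = 116
|ZN4|² = (4−(-6))² + (2−2)² = 100 + 0 = 100
|ZN5|² = (4−(-2))² + (2−(-1))² = 36 + 9 = 45
|ZN6|² = (4−7)² + (2−9)² = 9 + 49 = 58
Minimum is at N5.

N5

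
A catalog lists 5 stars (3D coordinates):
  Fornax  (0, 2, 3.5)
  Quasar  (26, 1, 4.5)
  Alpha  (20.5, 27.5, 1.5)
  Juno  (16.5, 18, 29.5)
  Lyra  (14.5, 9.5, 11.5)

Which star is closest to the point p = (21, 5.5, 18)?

Squared Euclidean distances:
d²(p, Fornax) = (21−0)² + (5.5−2)² + (18−3.5)² = 441 + 12.25 + 210.25 = 663.5
d²(p, Quasar) = (21−26)² + (5.5−1)² + (18−4.5)² = 25 + 20.25 + 182.25 = 227.5
d²(p, Alpha) = (21−20.5)² + (5.5−27.5)² + (18−1.5)² = 0.25 + 484 + 272.25 = 756.5
d²(p, Juno) = (21−16.5)² + (5.5−18)² + (18−29.5)² = 20.25 + 156.25 + 132.25 = 308.75
d²(p, Lyra) = (21−14.5)² + (5.5−9.5)² + (18−11.5)² = 42.25 + 16 + 42.25 = 100.5
The smallest is to Lyra, so p lies in the Voronoi region of Lyra.

Lyra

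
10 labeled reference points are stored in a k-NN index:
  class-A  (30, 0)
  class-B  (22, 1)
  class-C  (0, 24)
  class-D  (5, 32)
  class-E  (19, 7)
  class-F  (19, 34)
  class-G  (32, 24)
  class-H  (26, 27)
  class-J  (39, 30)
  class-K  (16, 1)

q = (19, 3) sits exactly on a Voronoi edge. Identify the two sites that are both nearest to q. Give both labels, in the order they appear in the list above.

class-B and class-K

Squared distances from q to each site:
d²(q, class-A) = (19−30)² + (3−0)² = 121 + 9 = 130
d²(q, class-B) = (19−22)² + (3−1)² = 9 + 4 = 13
d²(q, class-C) = (19−0)² + (3−24)² = 361 + 441 = 802
d²(q, class-D) = (19−5)² + (3−32)² = 196 + 841 = 1037
d²(q, class-E) = (19−19)² + (3−7)² = 0 + 16 = 16
d²(q, class-F) = (19−19)² + (3−34)² = 0 + 961 = 961
d²(q, class-G) = (19−32)² + (3−24)² = 169 + 441 = 610
d²(q, class-H) = (19−26)² + (3−27)² = 49 + 576 = 625
d²(q, class-J) = (19−39)² + (3−30)² = 400 + 729 = 1129
d²(q, class-K) = (19−16)² + (3−1)² = 9 + 4 = 13
q is equidistant from class-B and class-K (both at squared distance 13), and every other site is strictly farther — so q lies on the class-B–class-K Voronoi edge.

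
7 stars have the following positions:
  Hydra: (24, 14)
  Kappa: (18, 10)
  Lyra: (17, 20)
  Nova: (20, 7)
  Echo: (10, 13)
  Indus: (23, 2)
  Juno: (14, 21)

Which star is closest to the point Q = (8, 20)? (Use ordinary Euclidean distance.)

Juno

Since √ is increasing, it suffices to compare squared distances:
d²(Q, Hydra) = (8−24)² + (20−14)² = 256 + 36 = 292
d²(Q, Kappa) = (8−18)² + (20−10)² = 100 + 100 = 200
d²(Q, Lyra) = (8−17)² + (20−20)² = 81 + 0 = 81
d²(Q, Nova) = (8−20)² + (20−7)² = 144 + 169 = 313
d²(Q, Echo) = (8−10)² + (20−13)² = 4 + 49 = 53
d²(Q, Indus) = (8−23)² + (20−2)² = 225 + 324 = 549
d²(Q, Juno) = (8−14)² + (20−21)² = 36 + 1 = 37
Juno is nearest.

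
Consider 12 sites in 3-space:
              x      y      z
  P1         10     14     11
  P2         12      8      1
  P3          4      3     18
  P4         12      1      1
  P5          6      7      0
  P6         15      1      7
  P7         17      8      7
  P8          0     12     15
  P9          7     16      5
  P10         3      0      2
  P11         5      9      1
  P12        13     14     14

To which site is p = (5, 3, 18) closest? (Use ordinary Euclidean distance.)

Squared Euclidean distances:
|pP1|² = (5−10)² + (3−14)² + (18−11)² = 25 + 121 + 49 = 195
|pP2|² = (5−12)² + (3−8)² + (18−1)² = 49 + 25 + 289 = 363
|pP3|² = (5−4)² + (3−3)² + (18−18)² = 1 + 0 + 0 = 1
|pP4|² = (5−12)² + (3−1)² + (18−1)² = 49 + 4 + 289 = 342
|pP5|² = (5−6)² + (3−7)² + (18−0)² = 1 + 16 + 324 = 341
|pP6|² = (5−15)² + (3−1)² + (18−7)² = 100 + 4 + 121 = 225
|pP7|² = (5−17)² + (3−8)² + (18−7)² = 144 + 25 + 121 = 290
|pP8|² = (5−0)² + (3−12)² + (18−15)² = 25 + 81 + 9 = 115
|pP9|² = (5−7)² + (3−16)² + (18−5)² = 4 + 169 + 169 = 342
d²(p, P10) = (5−3)² + (3−0)² + (18−2)² = 4 + 9 + 256 = 269
d²(p, P11) = (5−5)² + (3−9)² + (18−1)² = 0 + 36 + 289 = 325
d²(p, P12) = (5−13)² + (3−14)² + (18−14)² = 64 + 121 + 16 = 201
P3 is nearest.

P3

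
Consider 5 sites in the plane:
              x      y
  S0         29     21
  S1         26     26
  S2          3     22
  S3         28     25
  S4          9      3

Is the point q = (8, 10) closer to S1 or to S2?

S2

Compare squared distances:
|qS1|² = (8−26)² + (10−26)² = 324 + 256 = 580
|qS2|² = (8−3)² + (10−22)² = 25 + 144 = 169
580 > 169, so S2 is closer.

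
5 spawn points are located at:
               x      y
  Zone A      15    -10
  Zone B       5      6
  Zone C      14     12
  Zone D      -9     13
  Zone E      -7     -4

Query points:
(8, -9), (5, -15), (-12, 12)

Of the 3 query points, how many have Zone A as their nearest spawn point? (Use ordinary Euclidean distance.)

(8, -9) — d² to each: Zone A:50, Zone B:234, Zone C:477, Zone D:773, Zone E:250 → nearest is Zone A
(5, -15) — d² to each: Zone A:125, Zone B:441, Zone C:810, Zone D:980, Zone E:265 → nearest is Zone A
(-12, 12) — d² to each: Zone A:1213, Zone B:325, Zone C:676, Zone D:10, Zone E:281 → nearest is Zone D
2 of the 3 points have Zone A as nearest.

2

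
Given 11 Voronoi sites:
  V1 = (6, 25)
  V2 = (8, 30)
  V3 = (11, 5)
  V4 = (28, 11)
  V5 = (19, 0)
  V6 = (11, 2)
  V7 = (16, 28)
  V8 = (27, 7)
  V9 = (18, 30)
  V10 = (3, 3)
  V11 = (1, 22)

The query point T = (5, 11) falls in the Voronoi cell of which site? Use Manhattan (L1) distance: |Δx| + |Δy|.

V10

d(T,V1) = |5−6| + |11−25| = 1 + 14 = 15
d(T,V2) = |5−8| + |11−30| = 3 + 19 = 22
d(T,V3) = |5−11| + |11−5| = 6 + 6 = 12
d(T,V4) = |5−28| + |11−11| = 23 + 0 = 23
d(T,V5) = |5−19| + |11−0| = 14 + 11 = 25
d(T,V6) = |5−11| + |11−2| = 6 + 9 = 15
d(T,V7) = |5−16| + |11−28| = 11 + 17 = 28
d(T,V8) = |5−27| + |11−7| = 22 + 4 = 26
d(T,V9) = |5−18| + |11−30| = 13 + 19 = 32
d(T, V10) = |5−3| + |11−3| = 2 + 8 = 10
d(T, V11) = |5−1| + |11−22| = 4 + 11 = 15
V10 is nearest.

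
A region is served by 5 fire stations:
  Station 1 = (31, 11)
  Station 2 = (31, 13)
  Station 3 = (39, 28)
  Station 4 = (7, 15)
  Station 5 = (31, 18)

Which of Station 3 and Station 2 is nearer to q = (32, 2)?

Compare squared distances:
d²(q, Station 3) = (32−39)² + (2−28)² = 49 + 676 = 725
d²(q, Station 2) = (32−31)² + (2−13)² = 1 + 121 = 122
725 > 122, so Station 2 is closer.

Station 2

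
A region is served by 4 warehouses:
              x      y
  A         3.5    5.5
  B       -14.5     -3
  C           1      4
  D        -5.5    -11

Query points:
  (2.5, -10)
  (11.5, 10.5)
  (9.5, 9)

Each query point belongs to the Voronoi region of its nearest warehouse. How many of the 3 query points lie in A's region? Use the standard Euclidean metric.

(2.5, -10) — d² to each: A:241.25, B:338, C:198.25, D:65 → nearest is D
(11.5, 10.5) — d² to each: A:89, B:858.25, C:152.5, D:751.25 → nearest is A
(9.5, 9) — d² to each: A:48.25, B:720, C:97.25, D:625 → nearest is A
2 of the 3 points have A as nearest.

2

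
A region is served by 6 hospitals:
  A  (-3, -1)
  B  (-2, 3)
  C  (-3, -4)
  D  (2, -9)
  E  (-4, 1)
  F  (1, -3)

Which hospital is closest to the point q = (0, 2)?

Compare squared distances (the ordering matches that of the actual distances):
|qA|² = (0−(-3))² + (2−(-1))² = 9 + 9 = 18
|qB|² = (0−(-2))² + (2−3)² = 4 + 1 = 5
|qC|² = (0−(-3))² + (2−(-4))² = 9 + 36 = 45
|qD|² = (0−2)² + (2−(-9))² = 4 + 121 = 125
|qE|² = (0−(-4))² + (2−1)² = 16 + 1 = 17
|qF|² = (0−1)² + (2−(-3))² = 1 + 25 = 26
Minimum is at B.

B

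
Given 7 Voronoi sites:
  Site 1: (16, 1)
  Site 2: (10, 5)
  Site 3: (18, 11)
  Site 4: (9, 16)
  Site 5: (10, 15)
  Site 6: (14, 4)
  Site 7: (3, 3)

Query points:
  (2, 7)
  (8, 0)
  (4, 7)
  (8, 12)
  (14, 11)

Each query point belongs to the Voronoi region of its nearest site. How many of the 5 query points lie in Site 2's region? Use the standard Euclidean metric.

(2, 7) — d² to each: Site 1:232, Site 2:68, Site 3:272, Site 4:130, Site 5:128, Site 6:153, Site 7:17 → nearest is Site 7
(8, 0) — d² to each: Site 1:65, Site 2:29, Site 3:221, Site 4:257, Site 5:229, Site 6:52, Site 7:34 → nearest is Site 2
(4, 7) — d² to each: Site 1:180, Site 2:40, Site 3:212, Site 4:106, Site 5:100, Site 6:109, Site 7:17 → nearest is Site 7
(8, 12) — d² to each: Site 1:185, Site 2:53, Site 3:101, Site 4:17, Site 5:13, Site 6:100, Site 7:106 → nearest is Site 5
(14, 11) — d² to each: Site 1:104, Site 2:52, Site 3:16, Site 4:50, Site 5:32, Site 6:49, Site 7:185 → nearest is Site 3
1 of the 5 points has Site 2 as nearest.

1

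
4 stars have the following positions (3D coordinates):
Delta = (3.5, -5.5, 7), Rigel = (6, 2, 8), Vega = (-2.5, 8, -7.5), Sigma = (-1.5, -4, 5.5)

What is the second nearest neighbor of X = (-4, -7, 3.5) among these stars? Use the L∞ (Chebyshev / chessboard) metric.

Delta

d(X, Delta) = max(7.5, 1.5, 3.5) = 7.5
d(X, Rigel) = max(10, 9, 4.5) = 10
d(X, Vega) = max(1.5, 15, 11) = 15
d(X, Sigma) = max(2.5, 3, 2) = 3
Sorted ascending: Sigma, Delta, Rigel, … — the second-nearest is Delta.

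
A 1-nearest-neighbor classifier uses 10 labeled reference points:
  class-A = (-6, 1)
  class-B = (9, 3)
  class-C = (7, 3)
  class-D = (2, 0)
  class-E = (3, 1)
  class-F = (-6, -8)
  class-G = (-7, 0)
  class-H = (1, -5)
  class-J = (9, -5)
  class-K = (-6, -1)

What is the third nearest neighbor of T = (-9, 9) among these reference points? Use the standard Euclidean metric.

Since √ is increasing, it suffices to compare squared distances:
d²(T, class-A) = 9 + 64 = 73
d²(T, class-B) = 324 + 36 = 360
d²(T, class-C) = 256 + 36 = 292
d²(T, class-D) = 121 + 81 = 202
d²(T, class-E) = 144 + 64 = 208
d²(T, class-F) = 9 + 289 = 298
d²(T, class-G) = 4 + 81 = 85
d²(T, class-H) = 100 + 196 = 296
d²(T, class-J) = 324 + 196 = 520
d²(T, class-K) = 9 + 100 = 109
Sorted ascending: class-A, class-G, class-K, class-D, … — the third-nearest is class-K.

class-K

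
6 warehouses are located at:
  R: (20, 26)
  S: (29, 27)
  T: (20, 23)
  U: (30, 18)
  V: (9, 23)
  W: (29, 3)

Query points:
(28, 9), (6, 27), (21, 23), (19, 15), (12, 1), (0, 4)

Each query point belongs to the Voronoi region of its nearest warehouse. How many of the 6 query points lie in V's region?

2

(28, 9) — d² to each: R:353, S:325, T:260, U:85, V:557, W:37 → nearest is W
(6, 27) — d² to each: R:197, S:529, T:212, U:657, V:25, W:1105 → nearest is V
(21, 23) — d² to each: R:10, S:80, T:1, U:106, V:144, W:464 → nearest is T
(19, 15) — d² to each: R:122, S:244, T:65, U:130, V:164, W:244 → nearest is T
(12, 1) — d² to each: R:689, S:965, T:548, U:613, V:493, W:293 → nearest is W
(0, 4) — d² to each: R:884, S:1370, T:761, U:1096, V:442, W:842 → nearest is V
2 of the 6 points have V as nearest.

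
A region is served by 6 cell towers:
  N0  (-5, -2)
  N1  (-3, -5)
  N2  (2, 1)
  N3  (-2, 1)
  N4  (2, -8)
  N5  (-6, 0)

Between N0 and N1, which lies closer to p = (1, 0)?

Compare squared distances:
|pN0|² = (1−(-5))² + (0−(-2))² = 36 + 4 = 40
|pN1|² = (1−(-3))² + (0−(-5))² = 16 + 25 = 41
40 < 41, so N0 is closer.

N0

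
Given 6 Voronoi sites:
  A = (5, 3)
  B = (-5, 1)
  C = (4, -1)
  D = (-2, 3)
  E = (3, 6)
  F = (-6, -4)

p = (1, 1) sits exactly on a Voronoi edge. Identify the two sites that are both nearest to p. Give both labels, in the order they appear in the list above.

Squared distances from p to each site:
|pA|² = 16 + 4 = 20
|pB|² = 36 + 0 = 36
|pC|² = 9 + 4 = 13
|pD|² = 9 + 4 = 13
|pE|² = 4 + 25 = 29
|pF|² = 49 + 25 = 74
p is equidistant from C and D (both at squared distance 13), and every other site is strictly farther — so p lies on the C–D Voronoi edge.

C and D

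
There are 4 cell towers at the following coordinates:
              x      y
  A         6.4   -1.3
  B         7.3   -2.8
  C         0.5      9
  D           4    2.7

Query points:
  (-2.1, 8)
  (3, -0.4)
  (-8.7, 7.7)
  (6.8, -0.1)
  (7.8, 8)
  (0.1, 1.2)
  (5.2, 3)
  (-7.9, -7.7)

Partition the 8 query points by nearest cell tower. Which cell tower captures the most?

D

(-2.1, 8) — d² to each: A:158.74, B:205, C:7.76, D:65.3 → nearest is C
(3, -0.4) — d² to each: A:12.37, B:24.25, C:94.61, D:10.61 → nearest is D
(-8.7, 7.7) — d² to each: A:309.01, B:366.25, C:86.33, D:186.29 → nearest is C
(6.8, -0.1) — d² to each: A:1.6, B:7.54, C:122.5, D:15.68 → nearest is A
(7.8, 8) — d² to each: A:88.45, B:116.89, C:54.29, D:42.53 → nearest is D
(0.1, 1.2) — d² to each: A:45.94, B:67.84, C:61, D:17.46 → nearest is D
(5.2, 3) — d² to each: A:19.93, B:38.05, C:58.09, D:1.53 → nearest is D
(-7.9, -7.7) — d² to each: A:245.45, B:255.05, C:349.45, D:249.77 → nearest is A
Tally — A:2, C:2, D:4. D captures the most (4).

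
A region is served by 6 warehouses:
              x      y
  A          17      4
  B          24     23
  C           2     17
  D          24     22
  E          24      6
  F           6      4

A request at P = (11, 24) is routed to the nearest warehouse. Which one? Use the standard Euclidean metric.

Compare squared distances (the ordering matches that of the actual distances):
|PA|² = (11−17)² + (24−4)² = 36 + 400 = 436
|PB|² = (11−24)² + (24−23)² = 169 + 1 = 170
|PC|² = (11−2)² + (24−17)² = 81 + 49 = 130
|PD|² = (11−24)² + (24−22)² = 169 + 4 = 173
|PE|² = (11−24)² + (24−6)² = 169 + 324 = 493
|PF|² = (11−6)² + (24−4)² = 25 + 400 = 425
The smallest is to C, so P lies in the Voronoi region of C.

C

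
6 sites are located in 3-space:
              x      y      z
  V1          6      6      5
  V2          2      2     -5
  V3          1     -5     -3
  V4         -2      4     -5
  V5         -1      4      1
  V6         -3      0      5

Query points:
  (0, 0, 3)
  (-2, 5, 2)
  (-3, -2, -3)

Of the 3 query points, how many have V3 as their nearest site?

1

(0, 0, 3) — d² to each: V1:76, V2:72, V3:62, V4:84, V5:21, V6:13 → nearest is V6
(-2, 5, 2) — d² to each: V1:74, V2:74, V3:134, V4:50, V5:3, V6:35 → nearest is V5
(-3, -2, -3) — d² to each: V1:209, V2:45, V3:25, V4:41, V5:56, V6:68 → nearest is V3
1 of the 3 points has V3 as nearest.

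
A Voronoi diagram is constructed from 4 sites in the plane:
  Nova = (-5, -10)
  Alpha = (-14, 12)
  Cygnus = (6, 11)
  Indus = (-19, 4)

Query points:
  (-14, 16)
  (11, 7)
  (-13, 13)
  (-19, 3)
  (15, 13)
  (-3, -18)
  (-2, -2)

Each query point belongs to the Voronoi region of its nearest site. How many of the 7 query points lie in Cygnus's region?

(-14, 16) — d² to each: Nova:757, Alpha:16, Cygnus:425, Indus:169 → nearest is Alpha
(11, 7) — d² to each: Nova:545, Alpha:650, Cygnus:41, Indus:909 → nearest is Cygnus
(-13, 13) — d² to each: Nova:593, Alpha:2, Cygnus:365, Indus:117 → nearest is Alpha
(-19, 3) — d² to each: Nova:365, Alpha:106, Cygnus:689, Indus:1 → nearest is Indus
(15, 13) — d² to each: Nova:929, Alpha:842, Cygnus:85, Indus:1237 → nearest is Cygnus
(-3, -18) — d² to each: Nova:68, Alpha:1021, Cygnus:922, Indus:740 → nearest is Nova
(-2, -2) — d² to each: Nova:73, Alpha:340, Cygnus:233, Indus:325 → nearest is Nova
2 of the 7 points have Cygnus as nearest.

2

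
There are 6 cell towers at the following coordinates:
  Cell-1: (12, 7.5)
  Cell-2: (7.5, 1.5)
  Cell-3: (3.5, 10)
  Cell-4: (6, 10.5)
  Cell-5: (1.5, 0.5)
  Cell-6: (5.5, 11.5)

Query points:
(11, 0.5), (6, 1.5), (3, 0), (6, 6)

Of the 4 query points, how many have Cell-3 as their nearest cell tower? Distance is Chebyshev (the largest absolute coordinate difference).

1

(11, 0.5) — d to each: Cell-1:7, Cell-2:3.5, Cell-3:9.5, Cell-4:10, Cell-5:9.5, Cell-6:11 → nearest is Cell-2
(6, 1.5) — d to each: Cell-1:6, Cell-2:1.5, Cell-3:8.5, Cell-4:9, Cell-5:4.5, Cell-6:10 → nearest is Cell-2
(3, 0) — d to each: Cell-1:9, Cell-2:4.5, Cell-3:10, Cell-4:10.5, Cell-5:1.5, Cell-6:11.5 → nearest is Cell-5
(6, 6) — d to each: Cell-1:6, Cell-2:4.5, Cell-3:4, Cell-4:4.5, Cell-5:5.5, Cell-6:5.5 → nearest is Cell-3
1 of the 4 points has Cell-3 as nearest.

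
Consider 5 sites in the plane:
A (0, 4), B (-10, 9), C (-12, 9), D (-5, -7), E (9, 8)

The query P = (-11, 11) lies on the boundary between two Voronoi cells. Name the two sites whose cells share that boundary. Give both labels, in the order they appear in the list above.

B and C

Squared distances from P to each site:
|PA|² = (-11−0)² + (11−4)² = 121 + 49 = 170
|PB|² = (-11−(-10))² + (11−9)² = 1 + 4 = 5
|PC|² = (-11−(-12))² + (11−9)² = 1 + 4 = 5
|PD|² = (-11−(-5))² + (11−(-7))² = 36 + 324 = 360
|PE|² = (-11−9)² + (11−8)² = 400 + 9 = 409
P is equidistant from B and C (both at squared distance 5), and every other site is strictly farther — so P lies on the B–C Voronoi edge.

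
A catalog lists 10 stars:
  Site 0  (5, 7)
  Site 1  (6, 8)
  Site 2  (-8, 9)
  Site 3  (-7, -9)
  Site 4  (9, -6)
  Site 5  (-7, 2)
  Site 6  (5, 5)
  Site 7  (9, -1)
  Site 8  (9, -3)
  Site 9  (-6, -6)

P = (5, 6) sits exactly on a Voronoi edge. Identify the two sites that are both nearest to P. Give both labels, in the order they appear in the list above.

Site 0 and Site 6

Squared distances from P to each site:
d²(P, Site 0) = 0 + 1 = 1
d²(P, Site 1) = 1 + 4 = 5
d²(P, Site 2) = 169 + 9 = 178
d²(P, Site 3) = 144 + 225 = 369
d²(P, Site 4) = 16 + 144 = 160
d²(P, Site 5) = 144 + 16 = 160
d²(P, Site 6) = 0 + 1 = 1
d²(P, Site 7) = 16 + 49 = 65
d²(P, Site 8) = 16 + 81 = 97
d²(P, Site 9) = 121 + 144 = 265
P is equidistant from Site 0 and Site 6 (both at squared distance 1), and every other site is strictly farther — so P lies on the Site 0–Site 6 Voronoi edge.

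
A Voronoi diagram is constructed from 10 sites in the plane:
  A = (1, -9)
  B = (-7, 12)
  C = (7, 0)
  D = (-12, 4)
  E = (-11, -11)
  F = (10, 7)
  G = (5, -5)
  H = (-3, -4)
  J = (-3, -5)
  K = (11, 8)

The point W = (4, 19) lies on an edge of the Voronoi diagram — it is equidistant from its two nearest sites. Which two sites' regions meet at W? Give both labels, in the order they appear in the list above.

Squared distances from W to each site:
|WA|² = (4−1)² + (19−(-9))² = 9 + 784 = 793
|WB|² = (4−(-7))² + (19−12)² = 121 + 49 = 170
|WC|² = (4−7)² + (19−0)² = 9 + 361 = 370
|WD|² = (4−(-12))² + (19−4)² = 256 + 225 = 481
|WE|² = (4−(-11))² + (19−(-11))² = 225 + 900 = 1125
|WF|² = (4−10)² + (19−7)² = 36 + 144 = 180
|WG|² = (4−5)² + (19−(-5))² = 1 + 576 = 577
|WH|² = (4−(-3))² + (19−(-4))² = 49 + 529 = 578
|WJ|² = (4−(-3))² + (19−(-5))² = 49 + 576 = 625
|WK|² = (4−11)² + (19−8)² = 49 + 121 = 170
W is equidistant from B and K (both at squared distance 170), and every other site is strictly farther — so W lies on the B–K Voronoi edge.

B and K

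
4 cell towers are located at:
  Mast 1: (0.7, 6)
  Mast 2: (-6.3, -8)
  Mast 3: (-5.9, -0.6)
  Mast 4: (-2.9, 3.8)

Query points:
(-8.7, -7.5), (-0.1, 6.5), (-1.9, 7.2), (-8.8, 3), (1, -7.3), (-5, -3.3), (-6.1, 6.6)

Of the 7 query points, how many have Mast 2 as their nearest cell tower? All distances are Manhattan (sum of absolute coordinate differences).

2

(-8.7, -7.5) — d to each: Mast 1:22.9, Mast 2:2.9, Mast 3:9.7, Mast 4:17.1 → nearest is Mast 2
(-0.1, 6.5) — d to each: Mast 1:1.3, Mast 2:20.7, Mast 3:12.9, Mast 4:5.5 → nearest is Mast 1
(-1.9, 7.2) — d to each: Mast 1:3.8, Mast 2:19.6, Mast 3:11.8, Mast 4:4.4 → nearest is Mast 1
(-8.8, 3) — d to each: Mast 1:12.5, Mast 2:13.5, Mast 3:6.5, Mast 4:6.7 → nearest is Mast 3
(1, -7.3) — d to each: Mast 1:13.6, Mast 2:8, Mast 3:13.6, Mast 4:15 → nearest is Mast 2
(-5, -3.3) — d to each: Mast 1:15, Mast 2:6, Mast 3:3.6, Mast 4:9.2 → nearest is Mast 3
(-6.1, 6.6) — d to each: Mast 1:7.4, Mast 2:14.8, Mast 3:7.4, Mast 4:6 → nearest is Mast 4
2 of the 7 points have Mast 2 as nearest.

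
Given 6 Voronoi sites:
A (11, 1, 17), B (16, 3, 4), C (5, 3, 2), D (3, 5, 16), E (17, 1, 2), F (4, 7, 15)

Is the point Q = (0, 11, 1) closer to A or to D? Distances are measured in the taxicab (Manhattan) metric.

d(Q,A) = |0−11| + |11−1| + |1−17| = 11 + 10 + 16 = 37
d(Q,D) = |0−3| + |11−5| + |1−16| = 3 + 6 + 15 = 24
37 > 24, so D is closer.

D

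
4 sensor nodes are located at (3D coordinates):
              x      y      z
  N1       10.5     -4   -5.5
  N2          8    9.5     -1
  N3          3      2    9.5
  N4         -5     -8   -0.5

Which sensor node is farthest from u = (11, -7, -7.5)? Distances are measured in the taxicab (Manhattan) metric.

N3

d(u,N1) = |11−10.5| + |-7−(-4)| + |-7.5−(-5.5)| = 0.5 + 3 + 2 = 5.5
d(u,N2) = |11−8| + |-7−9.5| + |-7.5−(-1)| = 3 + 16.5 + 6.5 = 26
d(u,N3) = |11−3| + |-7−2| + |-7.5−9.5| = 8 + 9 + 17 = 34
d(u,N4) = |11−(-5)| + |-7−(-8)| + |-7.5−(-0.5)| = 16 + 1 + 7 = 24
The largest is to N3.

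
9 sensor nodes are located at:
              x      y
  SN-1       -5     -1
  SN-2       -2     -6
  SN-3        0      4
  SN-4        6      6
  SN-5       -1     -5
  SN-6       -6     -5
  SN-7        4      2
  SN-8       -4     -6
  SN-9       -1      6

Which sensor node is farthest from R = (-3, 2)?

SN-4

Compare squared distances (the ordering matches that of the actual distances):
d²(R, SN-1) = (-3−(-5))² + (2−(-1))² = 4 + 9 = 13
d²(R, SN-2) = (-3−(-2))² + (2−(-6))² = 1 + 64 = 65
d²(R, SN-3) = (-3−0)² + (2−4)² = 9 + 4 = 13
d²(R, SN-4) = (-3−6)² + (2−6)² = 81 + 16 = 97
d²(R, SN-5) = (-3−(-1))² + (2−(-5))² = 4 + 49 = 53
d²(R, SN-6) = (-3−(-6))² + (2−(-5))² = 9 + 49 = 58
d²(R, SN-7) = (-3−4)² + (2−2)² = 49 + 0 = 49
d²(R, SN-8) = (-3−(-4))² + (2−(-6))² = 1 + 64 = 65
d²(R, SN-9) = (-3−(-1))² + (2−6)² = 4 + 16 = 20
The largest is to SN-4.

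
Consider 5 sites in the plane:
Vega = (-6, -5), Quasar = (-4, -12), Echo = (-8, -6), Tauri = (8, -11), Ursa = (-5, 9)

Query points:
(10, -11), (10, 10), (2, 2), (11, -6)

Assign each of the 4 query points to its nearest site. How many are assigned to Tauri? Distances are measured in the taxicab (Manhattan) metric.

2

(10, -11) — d to each: Vega:22, Quasar:15, Echo:23, Tauri:2, Ursa:35 → nearest is Tauri
(10, 10) — d to each: Vega:31, Quasar:36, Echo:34, Tauri:23, Ursa:16 → nearest is Ursa
(2, 2) — d to each: Vega:15, Quasar:20, Echo:18, Tauri:19, Ursa:14 → nearest is Ursa
(11, -6) — d to each: Vega:18, Quasar:21, Echo:19, Tauri:8, Ursa:31 → nearest is Tauri
2 of the 4 points have Tauri as nearest.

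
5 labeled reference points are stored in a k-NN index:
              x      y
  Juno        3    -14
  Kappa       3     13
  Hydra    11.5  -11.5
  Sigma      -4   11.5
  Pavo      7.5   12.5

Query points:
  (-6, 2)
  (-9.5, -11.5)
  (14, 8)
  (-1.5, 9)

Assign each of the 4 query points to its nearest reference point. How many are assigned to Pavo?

(-6, 2) — d² to each: Juno:337, Kappa:202, Hydra:488.5, Sigma:94.25, Pavo:292.5 → nearest is Sigma
(-9.5, -11.5) — d² to each: Juno:162.5, Kappa:756.5, Hydra:441, Sigma:559.25, Pavo:865 → nearest is Juno
(14, 8) — d² to each: Juno:605, Kappa:146, Hydra:386.5, Sigma:336.25, Pavo:62.5 → nearest is Pavo
(-1.5, 9) — d² to each: Juno:549.25, Kappa:36.25, Hydra:589.25, Sigma:12.5, Pavo:93.25 → nearest is Sigma
1 of the 4 points has Pavo as nearest.

1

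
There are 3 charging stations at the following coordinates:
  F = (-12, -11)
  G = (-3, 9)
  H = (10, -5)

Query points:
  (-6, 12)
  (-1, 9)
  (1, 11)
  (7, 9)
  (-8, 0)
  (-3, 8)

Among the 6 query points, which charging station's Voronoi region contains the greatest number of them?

G

(-6, 12) — d² to each: F:565, G:18, H:545 → nearest is G
(-1, 9) — d² to each: F:521, G:4, H:317 → nearest is G
(1, 11) — d² to each: F:653, G:20, H:337 → nearest is G
(7, 9) — d² to each: F:761, G:100, H:205 → nearest is G
(-8, 0) — d² to each: F:137, G:106, H:349 → nearest is G
(-3, 8) — d² to each: F:442, G:1, H:338 → nearest is G
Tally — G:6. G captures the most (6).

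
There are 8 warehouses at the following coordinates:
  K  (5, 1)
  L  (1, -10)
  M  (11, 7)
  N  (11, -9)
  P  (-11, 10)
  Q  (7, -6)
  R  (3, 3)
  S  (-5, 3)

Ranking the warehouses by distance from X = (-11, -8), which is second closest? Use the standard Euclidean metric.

S

Squared Euclidean distances:
|XK|² = (-11−5)² + (-8−1)² = 256 + 81 = 337
|XL|² = (-11−1)² + (-8−(-10))² = 144 + 4 = 148
|XM|² = (-11−11)² + (-8−7)² = 484 + 225 = 709
|XN|² = (-11−11)² + (-8−(-9))² = 484 + 1 = 485
|XP|² = (-11−(-11))² + (-8−10)² = 0 + 324 = 324
|XQ|² = (-11−7)² + (-8−(-6))² = 324 + 4 = 328
|XR|² = (-11−3)² + (-8−3)² = 196 + 121 = 317
|XS|² = (-11−(-5))² + (-8−3)² = 36 + 121 = 157
Sorted ascending: L, S, R, … — the second-nearest is S.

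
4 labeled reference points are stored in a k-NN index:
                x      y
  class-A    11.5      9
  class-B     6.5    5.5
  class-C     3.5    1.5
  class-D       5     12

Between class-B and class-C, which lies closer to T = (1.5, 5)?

class-C

Compare squared distances:
d²(T, class-B) = (1.5−6.5)² + (5−5.5)² = 25 + 0.25 = 25.25
d²(T, class-C) = (1.5−3.5)² + (5−1.5)² = 4 + 12.25 = 16.25
25.25 > 16.25, so class-C is closer.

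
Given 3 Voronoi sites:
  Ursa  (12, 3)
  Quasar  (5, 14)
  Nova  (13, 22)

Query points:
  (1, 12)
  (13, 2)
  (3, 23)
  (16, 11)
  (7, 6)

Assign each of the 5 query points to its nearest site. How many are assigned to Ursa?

3

(1, 12) — d² to each: Ursa:202, Quasar:20, Nova:244 → nearest is Quasar
(13, 2) — d² to each: Ursa:2, Quasar:208, Nova:400 → nearest is Ursa
(3, 23) — d² to each: Ursa:481, Quasar:85, Nova:101 → nearest is Quasar
(16, 11) — d² to each: Ursa:80, Quasar:130, Nova:130 → nearest is Ursa
(7, 6) — d² to each: Ursa:34, Quasar:68, Nova:292 → nearest is Ursa
3 of the 5 points have Ursa as nearest.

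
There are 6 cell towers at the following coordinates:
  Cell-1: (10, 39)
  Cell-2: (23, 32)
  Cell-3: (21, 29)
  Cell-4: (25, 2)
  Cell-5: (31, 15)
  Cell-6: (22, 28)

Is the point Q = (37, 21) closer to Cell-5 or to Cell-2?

Cell-5

Compare squared distances:
d²(Q, Cell-5) = (37−31)² + (21−15)² = 36 + 36 = 72
d²(Q, Cell-2) = (37−23)² + (21−32)² = 196 + 121 = 317
72 < 317, so Cell-5 is closer.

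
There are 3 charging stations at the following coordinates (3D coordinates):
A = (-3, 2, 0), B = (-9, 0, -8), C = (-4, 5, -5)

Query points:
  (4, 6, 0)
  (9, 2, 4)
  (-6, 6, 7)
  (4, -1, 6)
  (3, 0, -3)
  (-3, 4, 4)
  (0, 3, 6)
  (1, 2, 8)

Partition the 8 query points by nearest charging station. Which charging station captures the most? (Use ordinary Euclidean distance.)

A

(4, 6, 0) — d² to each: A:65, B:269, C:90 → nearest is A
(9, 2, 4) — d² to each: A:160, B:472, C:259 → nearest is A
(-6, 6, 7) — d² to each: A:74, B:270, C:149 → nearest is A
(4, -1, 6) — d² to each: A:94, B:366, C:221 → nearest is A
(3, 0, -3) — d² to each: A:49, B:169, C:78 → nearest is A
(-3, 4, 4) — d² to each: A:20, B:196, C:83 → nearest is A
(0, 3, 6) — d² to each: A:46, B:286, C:141 → nearest is A
(1, 2, 8) — d² to each: A:80, B:360, C:203 → nearest is A
Tally — A:8. A captures the most (8).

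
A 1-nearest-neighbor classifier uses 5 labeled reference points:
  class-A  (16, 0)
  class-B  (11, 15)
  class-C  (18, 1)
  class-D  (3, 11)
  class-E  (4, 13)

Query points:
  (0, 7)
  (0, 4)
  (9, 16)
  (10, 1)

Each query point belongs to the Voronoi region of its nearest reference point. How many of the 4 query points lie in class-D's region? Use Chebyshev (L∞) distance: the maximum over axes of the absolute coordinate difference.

(0, 7) — d to each: class-A:16, class-B:11, class-C:18, class-D:4, class-E:6 → nearest is class-D
(0, 4) — d to each: class-A:16, class-B:11, class-C:18, class-D:7, class-E:9 → nearest is class-D
(9, 16) — d to each: class-A:16, class-B:2, class-C:15, class-D:6, class-E:5 → nearest is class-B
(10, 1) — d to each: class-A:6, class-B:14, class-C:8, class-D:10, class-E:12 → nearest is class-A
2 of the 4 points have class-D as nearest.

2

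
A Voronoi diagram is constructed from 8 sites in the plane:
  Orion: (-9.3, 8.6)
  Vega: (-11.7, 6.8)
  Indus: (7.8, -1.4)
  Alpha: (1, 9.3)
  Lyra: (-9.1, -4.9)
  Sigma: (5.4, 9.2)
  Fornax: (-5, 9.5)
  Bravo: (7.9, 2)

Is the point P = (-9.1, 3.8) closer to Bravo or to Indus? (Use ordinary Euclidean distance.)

Compare squared distances:
d²(P, Bravo) = (-9.1−7.9)² + (3.8−2)² = 289 + 3.24 = 292.24
d²(P, Indus) = (-9.1−7.8)² + (3.8−(-1.4))² = 285.61 + 27.04 = 312.65
292.24 < 312.65, so Bravo is closer.

Bravo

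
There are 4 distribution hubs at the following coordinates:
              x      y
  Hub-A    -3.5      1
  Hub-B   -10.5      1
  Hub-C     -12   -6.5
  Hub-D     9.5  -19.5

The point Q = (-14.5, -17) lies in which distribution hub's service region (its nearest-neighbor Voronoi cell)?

Hub-C

Squared Euclidean distances:
d²(Q, Hub-A) = (-14.5−(-3.5))² + (-17−1)² = 121 + 324 = 445
d²(Q, Hub-B) = (-14.5−(-10.5))² + (-17−1)² = 16 + 324 = 340
d²(Q, Hub-C) = (-14.5−(-12))² + (-17−(-6.5))² = 6.25 + 110.25 = 116.5
d²(Q, Hub-D) = (-14.5−9.5)² + (-17−(-19.5))² = 576 + 6.25 = 582.25
Hub-C is nearest.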